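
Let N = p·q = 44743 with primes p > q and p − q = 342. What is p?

Since p = q + 342, we have 44743 = q(q + 342), so q² + 342q − 44743 = 0.
Discriminant: 342² + 4·44743 = 116964 + 178972 = 295936; √295936 = 544.
q = (−342 + 544)/2 = 101, and p = q + 342 = 443.
Check: 101 · 443 = 44743.

443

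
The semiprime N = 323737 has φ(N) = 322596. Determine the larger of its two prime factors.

619

φ(n) = (p−1)(q−1) = n − (p+q) + 1, so p + q = 323737 − 322596 + 1 = 1142.
p and q are the roots of t² − 1142t + 323737 = 0.
Discriminant: 1142² − 4·323737 = 1304164 − 1294948 = 9216; √9216 = 96.
q = (1142 − 96)/2 = 523, p = (1142 + 96)/2 = 619.
Check: 523 · 619 = 323737.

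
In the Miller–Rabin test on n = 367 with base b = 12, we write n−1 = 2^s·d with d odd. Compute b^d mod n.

366

367 − 1 = 366 = 2^1 · 183, so d = 183.
12^1 ≡ 12 (mod 367)
12^2 ≡ 12^2 = 144 ≡ 144 (mod 367)
12^4 ≡ 144^2 = 20736 ≡ 184 (mod 367)
12^8 ≡ 184^2 = 33856 ≡ 92 (mod 367)
12^16 ≡ 92^2 = 8464 ≡ 23 (mod 367)
12^32 ≡ 23^2 = 529 ≡ 162 (mod 367)
12^64 ≡ 162^2 = 26244 ≡ 187 (mod 367)
12^128 ≡ 187^2 = 34969 ≡ 104 (mod 367)
183 = 128 + 32 + 16 + 4 + 2 + 1 in binary powers of 2.
So 12^183 ≡ 104 · 162 · 23 · 184 · 144 · 12 ≡ 366 (mod 367).
Since 12^d ≡ 366 (mod 367), base 12 does not prove 367 composite.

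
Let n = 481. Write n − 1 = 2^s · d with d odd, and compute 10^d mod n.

481 − 1 = 480 = 2^5 · 15, so d = 15.
10^1 ≡ 10 (mod 481)
10^2 ≡ 10^2 = 100 ≡ 100 (mod 481)
10^4 ≡ 100^2 = 10000 ≡ 380 (mod 481)
10^8 ≡ 380^2 = 144400 ≡ 100 (mod 481)
15 = 8 + 4 + 2 + 1 in binary powers of 2.
So 10^15 ≡ 100 · 380 · 100 · 10 ≡ 38 (mod 481).
Squaring chain: 38 → 1 → 1 → 1 → 1; never reaches −1, so base 10 is a Miller–Rabin witness that 481 is composite.

38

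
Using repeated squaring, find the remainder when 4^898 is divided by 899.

4^1 ≡ 4 (mod 899)
4^2 ≡ 4^2 = 16 ≡ 16 (mod 899)
4^4 ≡ 16^2 = 256 ≡ 256 (mod 899)
4^8 ≡ 256^2 = 65536 ≡ 808 (mod 899)
4^16 ≡ 808^2 = 652864 ≡ 190 (mod 899)
4^32 ≡ 190^2 = 36100 ≡ 140 (mod 899)
4^64 ≡ 140^2 = 19600 ≡ 721 (mod 899)
4^128 ≡ 721^2 = 519841 ≡ 219 (mod 899)
4^256 ≡ 219^2 = 47961 ≡ 314 (mod 899)
4^512 ≡ 314^2 = 98596 ≡ 605 (mod 899)
898 = 512 + 256 + 128 + 2 in binary powers of 2.
So 4^898 ≡ 605 · 314 · 219 · 16 ≡ 219 (mod 899).
Since 219 ≠ 1, base 4 is a Fermat witness: 899 is composite.

219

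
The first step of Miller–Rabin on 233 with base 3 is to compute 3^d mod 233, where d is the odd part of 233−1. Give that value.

221

233 − 1 = 232 = 2^3 · 29, so d = 29.
3^1 ≡ 3 (mod 233)
3^2 ≡ 3^2 = 9 ≡ 9 (mod 233)
3^4 ≡ 9^2 = 81 ≡ 81 (mod 233)
3^8 ≡ 81^2 = 6561 ≡ 37 (mod 233)
3^16 ≡ 37^2 = 1369 ≡ 204 (mod 233)
29 = 16 + 8 + 4 + 1 in binary powers of 2.
So 3^29 ≡ 204 · 37 · 81 · 3 ≡ 221 (mod 233).
Squaring chain: 221 → 144 → 232; reaches −1, so base 3 does not prove 233 composite.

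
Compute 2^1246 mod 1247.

173

2^1 ≡ 2 (mod 1247)
2^2 ≡ 2^2 = 4 ≡ 4 (mod 1247)
2^4 ≡ 4^2 = 16 ≡ 16 (mod 1247)
2^8 ≡ 16^2 = 256 ≡ 256 (mod 1247)
2^16 ≡ 256^2 = 65536 ≡ 692 (mod 1247)
2^32 ≡ 692^2 = 478864 ≡ 16 (mod 1247)
2^64 ≡ 16^2 = 256 ≡ 256 (mod 1247)
2^128 ≡ 256^2 = 65536 ≡ 692 (mod 1247)
2^256 ≡ 692^2 = 478864 ≡ 16 (mod 1247)
2^512 ≡ 16^2 = 256 ≡ 256 (mod 1247)
2^1024 ≡ 256^2 = 65536 ≡ 692 (mod 1247)
1246 = 1024 + 128 + 64 + 16 + 8 + 4 + 2 in binary powers of 2.
So 2^1246 ≡ 692 · 692 · 256 · 692 · 256 · 16 · 4 ≡ 173 (mod 1247).
Since 173 ≠ 1, base 2 is a Fermat witness: 1247 is composite.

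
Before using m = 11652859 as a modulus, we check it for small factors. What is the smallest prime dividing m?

11652859 is odd.
Digit sum 37, not divisible by 3.
Ends in 9: not divisible by 5.
7: 11652859 = 7·1664694 + 1
11: 11652859 = 11·1059350 + 9
13: 11652859 = 13·896373 + 10
17: 11652859 = 17·685462 + 5
19: 11652859 = 19·613308 + 7
23: 11652859 = 23·506646 + 1
29: 11652859 = 29·401822 + 21
31: 11652859 = 31·375898 + 21
37: 11652859 = 37·314942 + 5
41: 11652859 = 41·284216 + 3
43: 11652859 = 43·270996 + 31
47: 11652859 = 47·247933 + 8
53: 11652859 = 53·219865 + 14
59: 11652859 = 59·197506 + 5
61: 11652859 = 61·191030 + 29
67: 11652859 = 67·173923 + 18
71: 11652859 = 71·164124 + 55
73: 11652859 = 73·159628 + 15
79: 11652859 = 79·147504 + 43
83: 11652859 = 83·140395 + 74
89: 11652859 = 89·130931

89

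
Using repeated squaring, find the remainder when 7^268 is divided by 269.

7^1 ≡ 7 (mod 269)
7^2 ≡ 7^2 = 49 ≡ 49 (mod 269)
7^4 ≡ 49^2 = 2401 ≡ 249 (mod 269)
7^8 ≡ 249^2 = 62001 ≡ 131 (mod 269)
7^16 ≡ 131^2 = 17161 ≡ 214 (mod 269)
7^32 ≡ 214^2 = 45796 ≡ 66 (mod 269)
7^64 ≡ 66^2 = 4356 ≡ 52 (mod 269)
7^128 ≡ 52^2 = 2704 ≡ 14 (mod 269)
7^256 ≡ 14^2 = 196 ≡ 196 (mod 269)
268 = 256 + 8 + 4 in binary powers of 2.
So 7^268 ≡ 196 · 131 · 249 ≡ 1 (mod 269).
Since the result is 1, base 7 gives no evidence that 269 is composite.

1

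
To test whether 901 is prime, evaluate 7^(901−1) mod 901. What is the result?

7^1 ≡ 7 (mod 901)
7^2 ≡ 7^2 = 49 ≡ 49 (mod 901)
7^4 ≡ 49^2 = 2401 ≡ 599 (mod 901)
7^8 ≡ 599^2 = 358801 ≡ 203 (mod 901)
7^16 ≡ 203^2 = 41209 ≡ 664 (mod 901)
7^32 ≡ 664^2 = 440896 ≡ 307 (mod 901)
7^64 ≡ 307^2 = 94249 ≡ 545 (mod 901)
7^128 ≡ 545^2 = 297025 ≡ 596 (mod 901)
7^256 ≡ 596^2 = 355216 ≡ 222 (mod 901)
7^512 ≡ 222^2 = 49284 ≡ 630 (mod 901)
900 = 512 + 256 + 128 + 4 in binary powers of 2.
So 7^900 ≡ 630 · 222 · 596 · 599 ≡ 293 (mod 901).
Since 293 ≠ 1, base 7 is a Fermat witness: 901 is composite.

293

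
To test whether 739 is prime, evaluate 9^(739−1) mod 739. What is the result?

1

9^1 ≡ 9 (mod 739)
9^2 ≡ 9^2 = 81 ≡ 81 (mod 739)
9^4 ≡ 81^2 = 6561 ≡ 649 (mod 739)
9^8 ≡ 649^2 = 421201 ≡ 710 (mod 739)
9^16 ≡ 710^2 = 504100 ≡ 102 (mod 739)
9^32 ≡ 102^2 = 10404 ≡ 58 (mod 739)
9^64 ≡ 58^2 = 3364 ≡ 408 (mod 739)
9^128 ≡ 408^2 = 166464 ≡ 189 (mod 739)
9^256 ≡ 189^2 = 35721 ≡ 249 (mod 739)
9^512 ≡ 249^2 = 62001 ≡ 664 (mod 739)
738 = 512 + 128 + 64 + 32 + 2 in binary powers of 2.
So 9^738 ≡ 664 · 189 · 408 · 58 · 81 ≡ 1 (mod 739).
Since the result is 1, base 9 gives no evidence that 739 is composite.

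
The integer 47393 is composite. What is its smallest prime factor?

83

47393 is odd.
Digit sum 26, not divisible by 3.
Ends in 3: not divisible by 5.
7: 47393 = 7·6770 + 3
11: 47393 = 11·4308 + 5
13: 47393 = 13·3645 + 8
17: 47393 = 17·2787 + 14
19: 47393 = 19·2494 + 7
23: 47393 = 23·2060 + 13
29: 47393 = 29·1634 + 7
31: 47393 = 31·1528 + 25
37: 47393 = 37·1280 + 33
41: 47393 = 41·1155 + 38
43: 47393 = 43·1102 + 7
47: 47393 = 47·1008 + 17
53: 47393 = 53·894 + 11
59: 47393 = 59·803 + 16
61: 47393 = 61·776 + 57
67: 47393 = 67·707 + 24
71: 47393 = 71·667 + 36
73: 47393 = 73·649 + 16
79: 47393 = 79·599 + 72
83: 47393 = 83·571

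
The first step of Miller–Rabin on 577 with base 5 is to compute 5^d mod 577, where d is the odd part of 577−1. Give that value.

557

577 − 1 = 576 = 2^6 · 9, so d = 9.
5^1 ≡ 5 (mod 577)
5^2 ≡ 5^2 = 25 ≡ 25 (mod 577)
5^4 ≡ 25^2 = 625 ≡ 48 (mod 577)
5^8 ≡ 48^2 = 2304 ≡ 573 (mod 577)
9 = 8 + 1 in binary powers of 2.
So 5^9 ≡ 573 · 5 ≡ 557 (mod 577).
Squaring chain: 557 → 400 → 171 → 391 → 553 → 576; reaches −1, so base 5 does not prove 577 composite.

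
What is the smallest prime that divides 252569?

252569 is odd.
Digit sum 29, not divisible by 3.
Ends in 9: not divisible by 5.
7: 252569 = 7·36081 + 2
11: 252569 = 11·22960 + 9
13: 252569 = 13·19428 + 5
17: 252569 = 17·14857

17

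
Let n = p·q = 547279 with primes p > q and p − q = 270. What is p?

Since p = q + 270, we have 547279 = q(q + 270), so q² + 270q − 547279 = 0.
Discriminant: 270² + 4·547279 = 72900 + 2189116 = 2262016; √2262016 = 1504.
q = (−270 + 1504)/2 = 617, and p = q + 270 = 887.
Check: 617 · 887 = 547279.

887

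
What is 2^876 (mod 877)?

1

2^1 ≡ 2 (mod 877)
2^2 ≡ 2^2 = 4 ≡ 4 (mod 877)
2^4 ≡ 4^2 = 16 ≡ 16 (mod 877)
2^8 ≡ 16^2 = 256 ≡ 256 (mod 877)
2^16 ≡ 256^2 = 65536 ≡ 638 (mod 877)
2^32 ≡ 638^2 = 407044 ≡ 116 (mod 877)
2^64 ≡ 116^2 = 13456 ≡ 301 (mod 877)
2^128 ≡ 301^2 = 90601 ≡ 270 (mod 877)
2^256 ≡ 270^2 = 72900 ≡ 109 (mod 877)
2^512 ≡ 109^2 = 11881 ≡ 480 (mod 877)
876 = 512 + 256 + 64 + 32 + 8 + 4 in binary powers of 2.
So 2^876 ≡ 480 · 109 · 301 · 116 · 256 · 16 ≡ 1 (mod 877).
Since the result is 1, base 2 gives no evidence that 877 is composite.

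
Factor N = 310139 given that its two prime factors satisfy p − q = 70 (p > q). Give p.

593

Since p = q + 70, we have 310139 = q(q + 70), so q² + 70q − 310139 = 0.
Discriminant: 70² + 4·310139 = 4900 + 1240556 = 1245456; √1245456 = 1116.
q = (−70 + 1116)/2 = 523, and p = q + 70 = 593.
Check: 523 · 593 = 310139.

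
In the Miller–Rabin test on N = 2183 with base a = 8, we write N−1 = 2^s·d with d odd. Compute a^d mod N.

1309

2183 − 1 = 2182 = 2^1 · 1091, so d = 1091.
8^1 ≡ 8 (mod 2183)
8^2 ≡ 8^2 = 64 ≡ 64 (mod 2183)
8^4 ≡ 64^2 = 4096 ≡ 1913 (mod 2183)
8^8 ≡ 1913^2 = 3659569 ≡ 861 (mod 2183)
8^16 ≡ 861^2 = 741321 ≡ 1284 (mod 2183)
8^32 ≡ 1284^2 = 1648656 ≡ 491 (mod 2183)
8^64 ≡ 491^2 = 241081 ≡ 951 (mod 2183)
8^128 ≡ 951^2 = 904401 ≡ 639 (mod 2183)
8^256 ≡ 639^2 = 408321 ≡ 100 (mod 2183)
8^512 ≡ 100^2 = 10000 ≡ 1268 (mod 2183)
8^1024 ≡ 1268^2 = 1607824 ≡ 1136 (mod 2183)
1091 = 1024 + 64 + 2 + 1 in binary powers of 2.
So 8^1091 ≡ 1136 · 951 · 64 · 8 ≡ 1309 (mod 2183).
Squaring chain: 1309; never reaches −1, so base 8 is a Miller–Rabin witness that 2183 is composite.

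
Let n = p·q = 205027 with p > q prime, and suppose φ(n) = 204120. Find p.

φ(n) = (p−1)(q−1) = n − (p+q) + 1, so p + q = 205027 − 204120 + 1 = 908.
p and q are the roots of t² − 908t + 205027 = 0.
Discriminant: 908² − 4·205027 = 824464 − 820108 = 4356; √4356 = 66.
q = (908 − 66)/2 = 421, p = (908 + 66)/2 = 487.
Check: 421 · 487 = 205027.

487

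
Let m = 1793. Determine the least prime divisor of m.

1793 is odd.
Digit sum 20, not divisible by 3.
Ends in 3: not divisible by 5.
7: 1793 = 7·256 + 1
11: 1793 = 11·163

11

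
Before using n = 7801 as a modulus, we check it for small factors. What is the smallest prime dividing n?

7801 is odd.
Digit sum 16, not divisible by 3.
Ends in 1: not divisible by 5.
7: 7801 = 7·1114 + 3
11: 7801 = 11·709 + 2
13: 7801 = 13·600 + 1
17: 7801 = 17·458 + 15
19: 7801 = 19·410 + 11
23: 7801 = 23·339 + 4
29: 7801 = 29·269

29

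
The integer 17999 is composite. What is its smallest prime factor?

41

17999 is odd.
Digit sum 35, not divisible by 3.
Ends in 9: not divisible by 5.
7: 17999 = 7·2571 + 2
11: 17999 = 11·1636 + 3
13: 17999 = 13·1384 + 7
17: 17999 = 17·1058 + 13
19: 17999 = 19·947 + 6
23: 17999 = 23·782 + 13
29: 17999 = 29·620 + 19
31: 17999 = 31·580 + 19
37: 17999 = 37·486 + 17
41: 17999 = 41·439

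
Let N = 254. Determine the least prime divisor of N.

254 is even: 2 divides it.

2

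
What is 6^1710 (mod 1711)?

6^1 ≡ 6 (mod 1711)
6^2 ≡ 6^2 = 36 ≡ 36 (mod 1711)
6^4 ≡ 36^2 = 1296 ≡ 1296 (mod 1711)
6^8 ≡ 1296^2 = 1679616 ≡ 1125 (mod 1711)
6^16 ≡ 1125^2 = 1265625 ≡ 1196 (mod 1711)
6^32 ≡ 1196^2 = 1430416 ≡ 20 (mod 1711)
6^64 ≡ 20^2 = 400 ≡ 400 (mod 1711)
6^128 ≡ 400^2 = 160000 ≡ 877 (mod 1711)
6^256 ≡ 877^2 = 769129 ≡ 890 (mod 1711)
6^512 ≡ 890^2 = 792100 ≡ 1618 (mod 1711)
6^1024 ≡ 1618^2 = 2617924 ≡ 94 (mod 1711)
1710 = 1024 + 512 + 128 + 32 + 8 + 4 + 2 in binary powers of 2.
So 6^1710 ≡ 94 · 1618 · 877 · 20 · 1125 · 1296 · 36 ≡ 993 (mod 1711).
Since 993 ≠ 1, base 6 is a Fermat witness: 1711 is composite.

993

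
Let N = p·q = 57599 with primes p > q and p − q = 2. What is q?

239

Since p = q + 2, we have 57599 = q(q + 2), so q² + 2q − 57599 = 0.
Discriminant: 2² + 4·57599 = 4 + 230396 = 230400; √230400 = 480.
q = (−2 + 480)/2 = 239, and p = q + 2 = 241.
Check: 239 · 241 = 57599.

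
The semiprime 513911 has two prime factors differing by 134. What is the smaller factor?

Since p = q + 134, we have 513911 = q(q + 134), so q² + 134q − 513911 = 0.
Discriminant: 134² + 4·513911 = 17956 + 2055644 = 2073600; √2073600 = 1440.
q = (−134 + 1440)/2 = 653, and p = q + 134 = 787.
Check: 653 · 787 = 513911.

653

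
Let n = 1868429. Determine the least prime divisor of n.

1868429 is odd.
Digit sum 38, not divisible by 3.
Ends in 9: not divisible by 5.
7: 1868429 = 7·266918 + 3
11: 1868429 = 11·169857 + 2
13: 1868429 = 13·143725 + 4
17: 1868429 = 17·109907 + 10
19: 1868429 = 19·98338 + 7
23: 1868429 = 23·81236 + 1
29: 1868429 = 29·64428 + 17
31: 1868429 = 31·60271 + 28
37: 1868429 = 37·50498 + 3
41: 1868429 = 41·45571 + 18
43: 1868429 = 43·43451 + 36
47: 1868429 = 47·39753 + 38
53: 1868429 = 53·35253 + 20
59: 1868429 = 59·31668 + 17
61: 1868429 = 61·30629 + 60
67: 1868429 = 67·27887

67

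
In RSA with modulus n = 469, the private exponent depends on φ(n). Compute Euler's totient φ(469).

Factor: 469 = 7 · 67.
φ(469) = (7−1) · (67−1) = 6 · 66 = 396.

396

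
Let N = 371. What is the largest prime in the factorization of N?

371 = 7 · 53
53 is prime.
So 371 = 7 · 53; the largest prime factor is 53.

53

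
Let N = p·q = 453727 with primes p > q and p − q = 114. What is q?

Since p = q + 114, we have 453727 = q(q + 114), so q² + 114q − 453727 = 0.
Discriminant: 114² + 4·453727 = 12996 + 1814908 = 1827904; √1827904 = 1352.
q = (−114 + 1352)/2 = 619, and p = q + 114 = 733.
Check: 619 · 733 = 453727.

619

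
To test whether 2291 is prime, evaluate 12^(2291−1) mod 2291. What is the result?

144

12^1 ≡ 12 (mod 2291)
12^2 ≡ 12^2 = 144 ≡ 144 (mod 2291)
12^4 ≡ 144^2 = 20736 ≡ 117 (mod 2291)
12^8 ≡ 117^2 = 13689 ≡ 2234 (mod 2291)
12^16 ≡ 2234^2 = 4990756 ≡ 958 (mod 2291)
12^32 ≡ 958^2 = 917764 ≡ 1364 (mod 2291)
12^64 ≡ 1364^2 = 1860496 ≡ 204 (mod 2291)
12^128 ≡ 204^2 = 41616 ≡ 378 (mod 2291)
12^256 ≡ 378^2 = 142884 ≡ 842 (mod 2291)
12^512 ≡ 842^2 = 708964 ≡ 1045 (mod 2291)
12^1024 ≡ 1045^2 = 1092025 ≡ 1509 (mod 2291)
12^2048 ≡ 1509^2 = 2277081 ≡ 2118 (mod 2291)
2290 = 2048 + 128 + 64 + 32 + 16 + 2 in binary powers of 2.
So 12^2290 ≡ 2118 · 378 · 204 · 1364 · 958 · 144 ≡ 144 (mod 2291).
Since 144 ≠ 1, base 12 is a Fermat witness: 2291 is composite.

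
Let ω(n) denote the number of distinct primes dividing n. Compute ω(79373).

79373 = 7 · 11339
11339 = 17 · 667
667 = 23 · 29
79373 = 7 · 17 · 23 · 29, which has 4 distinct prime factors.

4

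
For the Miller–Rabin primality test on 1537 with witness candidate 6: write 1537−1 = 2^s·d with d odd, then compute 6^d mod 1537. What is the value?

1537 − 1 = 1536 = 2^9 · 3, so d = 3.
6^1 ≡ 6 (mod 1537)
6^2 ≡ 6^2 = 36 ≡ 36 (mod 1537)
3 = 2 + 1 in binary powers of 2.
So 6^3 ≡ 36 · 6 ≡ 216 (mod 1537).
Squaring chain: 216 → 546 → 1475 → 770 → 1155 → 1446 → 596 → 169 → 895; never reaches −1, so base 6 is a Miller–Rabin witness that 1537 is composite.

216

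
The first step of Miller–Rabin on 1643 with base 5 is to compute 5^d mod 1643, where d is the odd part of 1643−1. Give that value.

1643 − 1 = 1642 = 2^1 · 821, so d = 821.
5^1 ≡ 5 (mod 1643)
5^2 ≡ 5^2 = 25 ≡ 25 (mod 1643)
5^4 ≡ 25^2 = 625 ≡ 625 (mod 1643)
5^8 ≡ 625^2 = 390625 ≡ 1234 (mod 1643)
5^16 ≡ 1234^2 = 1522756 ≡ 1338 (mod 1643)
5^32 ≡ 1338^2 = 1790244 ≡ 1017 (mod 1643)
5^64 ≡ 1017^2 = 1034289 ≡ 842 (mod 1643)
5^128 ≡ 842^2 = 708964 ≡ 831 (mod 1643)
5^256 ≡ 831^2 = 690561 ≡ 501 (mod 1643)
5^512 ≡ 501^2 = 251001 ≡ 1265 (mod 1643)
821 = 512 + 256 + 32 + 16 + 4 + 1 in binary powers of 2.
So 5^821 ≡ 1265 · 501 · 1017 · 1338 · 625 · 5 ≡ 273 (mod 1643).
Squaring chain: 273; never reaches −1, so base 5 is a Miller–Rabin witness that 1643 is composite.

273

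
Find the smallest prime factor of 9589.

9589 is odd.
Digit sum 31, not divisible by 3.
Ends in 9: not divisible by 5.
7: 9589 = 7·1369 + 6
11: 9589 = 11·871 + 8
13: 9589 = 13·737 + 8
17: 9589 = 17·564 + 1
19: 9589 = 19·504 + 13
23: 9589 = 23·416 + 21
29: 9589 = 29·330 + 19
31: 9589 = 31·309 + 10
37: 9589 = 37·259 + 6
41: 9589 = 41·233 + 36
43: 9589 = 43·223

43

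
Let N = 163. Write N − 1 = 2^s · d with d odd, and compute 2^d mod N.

162

163 − 1 = 162 = 2^1 · 81, so d = 81.
2^1 ≡ 2 (mod 163)
2^2 ≡ 2^2 = 4 ≡ 4 (mod 163)
2^4 ≡ 4^2 = 16 ≡ 16 (mod 163)
2^8 ≡ 16^2 = 256 ≡ 93 (mod 163)
2^16 ≡ 93^2 = 8649 ≡ 10 (mod 163)
2^32 ≡ 10^2 = 100 ≡ 100 (mod 163)
2^64 ≡ 100^2 = 10000 ≡ 57 (mod 163)
81 = 64 + 16 + 1 in binary powers of 2.
So 2^81 ≡ 57 · 10 · 2 ≡ 162 (mod 163).
Since 2^d ≡ 162 (mod 163), base 2 does not prove 163 composite.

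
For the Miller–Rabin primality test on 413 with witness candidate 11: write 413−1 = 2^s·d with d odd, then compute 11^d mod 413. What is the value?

165

413 − 1 = 412 = 2^2 · 103, so d = 103.
11^1 ≡ 11 (mod 413)
11^2 ≡ 11^2 = 121 ≡ 121 (mod 413)
11^4 ≡ 121^2 = 14641 ≡ 186 (mod 413)
11^8 ≡ 186^2 = 34596 ≡ 317 (mod 413)
11^16 ≡ 317^2 = 100489 ≡ 130 (mod 413)
11^32 ≡ 130^2 = 16900 ≡ 380 (mod 413)
11^64 ≡ 380^2 = 144400 ≡ 263 (mod 413)
103 = 64 + 32 + 4 + 2 + 1 in binary powers of 2.
So 11^103 ≡ 263 · 380 · 186 · 121 · 11 ≡ 165 (mod 413).
Squaring chain: 165 → 380; never reaches −1, so base 11 is a Miller–Rabin witness that 413 is composite.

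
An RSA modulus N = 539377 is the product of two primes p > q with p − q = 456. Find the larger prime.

997

Since p = q + 456, we have 539377 = q(q + 456), so q² + 456q − 539377 = 0.
Discriminant: 456² + 4·539377 = 207936 + 2157508 = 2365444; √2365444 = 1538.
q = (−456 + 1538)/2 = 541, and p = q + 456 = 997.
Check: 541 · 997 = 539377.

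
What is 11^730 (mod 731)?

508

11^1 ≡ 11 (mod 731)
11^2 ≡ 11^2 = 121 ≡ 121 (mod 731)
11^4 ≡ 121^2 = 14641 ≡ 21 (mod 731)
11^8 ≡ 21^2 = 441 ≡ 441 (mod 731)
11^16 ≡ 441^2 = 194481 ≡ 35 (mod 731)
11^32 ≡ 35^2 = 1225 ≡ 494 (mod 731)
11^64 ≡ 494^2 = 244036 ≡ 613 (mod 731)
11^128 ≡ 613^2 = 375769 ≡ 35 (mod 731)
11^256 ≡ 35^2 = 1225 ≡ 494 (mod 731)
11^512 ≡ 494^2 = 244036 ≡ 613 (mod 731)
730 = 512 + 128 + 64 + 16 + 8 + 2 in binary powers of 2.
So 11^730 ≡ 613 · 35 · 613 · 35 · 441 · 121 ≡ 508 (mod 731).
Since 508 ≠ 1, base 11 is a Fermat witness: 731 is composite.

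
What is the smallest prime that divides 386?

386 is even: 2 divides it.

2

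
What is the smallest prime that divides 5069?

37

5069 is odd.
Digit sum 20, not divisible by 3.
Ends in 9: not divisible by 5.
7: 5069 = 7·724 + 1
11: 5069 = 11·460 + 9
13: 5069 = 13·389 + 12
17: 5069 = 17·298 + 3
19: 5069 = 19·266 + 15
23: 5069 = 23·220 + 9
29: 5069 = 29·174 + 23
31: 5069 = 31·163 + 16
37: 5069 = 37·137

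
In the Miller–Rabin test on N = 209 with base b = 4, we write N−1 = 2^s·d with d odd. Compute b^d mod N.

9

209 − 1 = 208 = 2^4 · 13, so d = 13.
4^1 ≡ 4 (mod 209)
4^2 ≡ 4^2 = 16 ≡ 16 (mod 209)
4^4 ≡ 16^2 = 256 ≡ 47 (mod 209)
4^8 ≡ 47^2 = 2209 ≡ 119 (mod 209)
13 = 8 + 4 + 1 in binary powers of 2.
So 4^13 ≡ 119 · 47 · 4 ≡ 9 (mod 209).
Squaring chain: 9 → 81 → 82 → 36; never reaches −1, so base 4 is a Miller–Rabin witness that 209 is composite.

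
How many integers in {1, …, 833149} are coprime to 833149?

Factor: 833149 = 73 · 101 · 113.
φ(833149) = (73−1) · (101−1) · (113−1) = 72 · 100 · 112 = 806400.

806400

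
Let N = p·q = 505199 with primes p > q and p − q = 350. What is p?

907

Since p = q + 350, we have 505199 = q(q + 350), so q² + 350q − 505199 = 0.
Discriminant: 350² + 4·505199 = 122500 + 2020796 = 2143296; √2143296 = 1464.
q = (−350 + 1464)/2 = 557, and p = q + 350 = 907.
Check: 557 · 907 = 505199.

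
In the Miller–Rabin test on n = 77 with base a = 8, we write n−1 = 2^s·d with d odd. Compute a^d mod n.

77 − 1 = 76 = 2^2 · 19, so d = 19.
8^1 ≡ 8 (mod 77)
8^2 ≡ 8^2 = 64 ≡ 64 (mod 77)
8^4 ≡ 64^2 = 4096 ≡ 15 (mod 77)
8^8 ≡ 15^2 = 225 ≡ 71 (mod 77)
8^16 ≡ 71^2 = 5041 ≡ 36 (mod 77)
19 = 16 + 2 + 1 in binary powers of 2.
So 8^19 ≡ 36 · 64 · 8 ≡ 29 (mod 77).
Squaring chain: 29 → 71; never reaches −1, so base 8 is a Miller–Rabin witness that 77 is composite.

29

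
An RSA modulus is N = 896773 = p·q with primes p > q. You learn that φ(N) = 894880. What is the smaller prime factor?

φ(n) = (p−1)(q−1) = n − (p+q) + 1, so p + q = 896773 − 894880 + 1 = 1894.
p and q are the roots of t² − 1894t + 896773 = 0.
Discriminant: 1894² − 4·896773 = 3587236 − 3587092 = 144; √144 = 12.
q = (1894 − 12)/2 = 941, p = (1894 + 12)/2 = 953.
Check: 941 · 953 = 896773.

941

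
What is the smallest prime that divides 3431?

3431 is odd.
Digit sum 11, not divisible by 3.
Ends in 1: not divisible by 5.
7: 3431 = 7·490 + 1
11: 3431 = 11·311 + 10
13: 3431 = 13·263 + 12
17: 3431 = 17·201 + 14
19: 3431 = 19·180 + 11
23: 3431 = 23·149 + 4
29: 3431 = 29·118 + 9
31: 3431 = 31·110 + 21
37: 3431 = 37·92 + 27
41: 3431 = 41·83 + 28
43: 3431 = 43·79 + 34
47: 3431 = 47·73

47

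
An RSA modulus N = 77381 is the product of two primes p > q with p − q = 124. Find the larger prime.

347

Since p = q + 124, we have 77381 = q(q + 124), so q² + 124q − 77381 = 0.
Discriminant: 124² + 4·77381 = 15376 + 309524 = 324900; √324900 = 570.
q = (−124 + 570)/2 = 223, and p = q + 124 = 347.
Check: 223 · 347 = 77381.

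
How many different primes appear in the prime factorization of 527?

527 = 17 · 31
527 = 17 · 31, which has 2 distinct prime factors.

2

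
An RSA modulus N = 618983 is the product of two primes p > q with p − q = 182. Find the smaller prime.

Since p = q + 182, we have 618983 = q(q + 182), so q² + 182q − 618983 = 0.
Discriminant: 182² + 4·618983 = 33124 + 2475932 = 2509056; √2509056 = 1584.
q = (−182 + 1584)/2 = 701, and p = q + 182 = 883.
Check: 701 · 883 = 618983.

701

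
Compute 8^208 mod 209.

8^1 ≡ 8 (mod 209)
8^2 ≡ 8^2 = 64 ≡ 64 (mod 209)
8^4 ≡ 64^2 = 4096 ≡ 125 (mod 209)
8^8 ≡ 125^2 = 15625 ≡ 159 (mod 209)
8^16 ≡ 159^2 = 25281 ≡ 201 (mod 209)
8^32 ≡ 201^2 = 40401 ≡ 64 (mod 209)
8^64 ≡ 64^2 = 4096 ≡ 125 (mod 209)
8^128 ≡ 125^2 = 15625 ≡ 159 (mod 209)
208 = 128 + 64 + 16 in binary powers of 2.
So 8^208 ≡ 159 · 125 · 201 ≡ 49 (mod 209).
Since 49 ≠ 1, base 8 is a Fermat witness: 209 is composite.

49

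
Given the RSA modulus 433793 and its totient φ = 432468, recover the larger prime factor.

φ(n) = (p−1)(q−1) = n − (p+q) + 1, so p + q = 433793 − 432468 + 1 = 1326.
p and q are the roots of t² − 1326t + 433793 = 0.
Discriminant: 1326² − 4·433793 = 1758276 − 1735172 = 23104; √23104 = 152.
q = (1326 − 152)/2 = 587, p = (1326 + 152)/2 = 739.
Check: 587 · 739 = 433793.

739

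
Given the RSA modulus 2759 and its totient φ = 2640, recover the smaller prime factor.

31

φ(n) = (p−1)(q−1) = n − (p+q) + 1, so p + q = 2759 − 2640 + 1 = 120.
p and q are the roots of t² − 120t + 2759 = 0.
Discriminant: 120² − 4·2759 = 14400 − 11036 = 3364; √3364 = 58.
q = (120 − 58)/2 = 31, p = (120 + 58)/2 = 89.
Check: 31 · 89 = 2759.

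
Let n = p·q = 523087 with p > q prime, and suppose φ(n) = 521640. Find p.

757

φ(n) = (p−1)(q−1) = n − (p+q) + 1, so p + q = 523087 − 521640 + 1 = 1448.
p and q are the roots of t² − 1448t + 523087 = 0.
Discriminant: 1448² − 4·523087 = 2096704 − 2092348 = 4356; √4356 = 66.
q = (1448 − 66)/2 = 691, p = (1448 + 66)/2 = 757.
Check: 691 · 757 = 523087.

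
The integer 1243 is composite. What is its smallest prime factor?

11

1243 is odd.
Digit sum 10, not divisible by 3.
Ends in 3: not divisible by 5.
7: 1243 = 7·177 + 4
11: 1243 = 11·113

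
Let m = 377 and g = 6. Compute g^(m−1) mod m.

6^1 ≡ 6 (mod 377)
6^2 ≡ 6^2 = 36 ≡ 36 (mod 377)
6^4 ≡ 36^2 = 1296 ≡ 165 (mod 377)
6^8 ≡ 165^2 = 27225 ≡ 81 (mod 377)
6^16 ≡ 81^2 = 6561 ≡ 152 (mod 377)
6^32 ≡ 152^2 = 23104 ≡ 107 (mod 377)
6^64 ≡ 107^2 = 11449 ≡ 139 (mod 377)
6^128 ≡ 139^2 = 19321 ≡ 94 (mod 377)
6^256 ≡ 94^2 = 8836 ≡ 165 (mod 377)
376 = 256 + 64 + 32 + 16 + 8 in binary powers of 2.
So 6^376 ≡ 165 · 139 · 107 · 152 · 81 ≡ 373 (mod 377).
Since 373 ≠ 1, base 6 is a Fermat witness: 377 is composite.

373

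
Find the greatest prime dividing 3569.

3569 = 43 · 83
83 is prime.
So 3569 = 43 · 83; the largest prime factor is 83.

83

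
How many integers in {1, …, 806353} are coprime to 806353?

Factor: 806353 = 59 · 79 · 173.
φ(806353) = (59−1) · (79−1) · (173−1) = 58 · 78 · 172 = 778128.

778128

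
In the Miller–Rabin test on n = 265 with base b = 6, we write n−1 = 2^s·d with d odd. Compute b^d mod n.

96

265 − 1 = 264 = 2^3 · 33, so d = 33.
6^1 ≡ 6 (mod 265)
6^2 ≡ 6^2 = 36 ≡ 36 (mod 265)
6^4 ≡ 36^2 = 1296 ≡ 236 (mod 265)
6^8 ≡ 236^2 = 55696 ≡ 46 (mod 265)
6^16 ≡ 46^2 = 2116 ≡ 261 (mod 265)
6^32 ≡ 261^2 = 68121 ≡ 16 (mod 265)
33 = 32 + 1 in binary powers of 2.
So 6^33 ≡ 16 · 6 ≡ 96 (mod 265).
Squaring chain: 96 → 206 → 36; never reaches −1, so base 6 is a Miller–Rabin witness that 265 is composite.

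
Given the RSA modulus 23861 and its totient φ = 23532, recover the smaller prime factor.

107

φ(n) = (p−1)(q−1) = n − (p+q) + 1, so p + q = 23861 − 23532 + 1 = 330.
p and q are the roots of t² − 330t + 23861 = 0.
Discriminant: 330² − 4·23861 = 108900 − 95444 = 13456; √13456 = 116.
q = (330 − 116)/2 = 107, p = (330 + 116)/2 = 223.
Check: 107 · 223 = 23861.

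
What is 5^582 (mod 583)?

322

5^1 ≡ 5 (mod 583)
5^2 ≡ 5^2 = 25 ≡ 25 (mod 583)
5^4 ≡ 25^2 = 625 ≡ 42 (mod 583)
5^8 ≡ 42^2 = 1764 ≡ 15 (mod 583)
5^16 ≡ 15^2 = 225 ≡ 225 (mod 583)
5^32 ≡ 225^2 = 50625 ≡ 487 (mod 583)
5^64 ≡ 487^2 = 237169 ≡ 471 (mod 583)
5^128 ≡ 471^2 = 221841 ≡ 301 (mod 583)
5^256 ≡ 301^2 = 90601 ≡ 236 (mod 583)
5^512 ≡ 236^2 = 55696 ≡ 311 (mod 583)
582 = 512 + 64 + 4 + 2 in binary powers of 2.
So 5^582 ≡ 311 · 471 · 42 · 25 ≡ 322 (mod 583).
Since 322 ≠ 1, base 5 is a Fermat witness: 583 is composite.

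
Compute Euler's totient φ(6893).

Factor: 6893 = 61 · 113.
φ(6893) = (61−1) · (113−1) = 60 · 112 = 6720.

6720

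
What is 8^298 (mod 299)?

77

8^1 ≡ 8 (mod 299)
8^2 ≡ 8^2 = 64 ≡ 64 (mod 299)
8^4 ≡ 64^2 = 4096 ≡ 209 (mod 299)
8^8 ≡ 209^2 = 43681 ≡ 27 (mod 299)
8^16 ≡ 27^2 = 729 ≡ 131 (mod 299)
8^32 ≡ 131^2 = 17161 ≡ 118 (mod 299)
8^64 ≡ 118^2 = 13924 ≡ 170 (mod 299)
8^128 ≡ 170^2 = 28900 ≡ 196 (mod 299)
8^256 ≡ 196^2 = 38416 ≡ 144 (mod 299)
298 = 256 + 32 + 8 + 2 in binary powers of 2.
So 8^298 ≡ 144 · 118 · 27 · 64 ≡ 77 (mod 299).
Since 77 ≠ 1, base 8 is a Fermat witness: 299 is composite.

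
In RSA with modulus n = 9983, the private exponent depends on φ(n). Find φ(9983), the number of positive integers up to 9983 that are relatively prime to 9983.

Factor: 9983 = 67 · 149.
φ(9983) = (67−1) · (149−1) = 66 · 148 = 9768.

9768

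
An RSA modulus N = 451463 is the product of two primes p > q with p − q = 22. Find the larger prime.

683

Since p = q + 22, we have 451463 = q(q + 22), so q² + 22q − 451463 = 0.
Discriminant: 22² + 4·451463 = 484 + 1805852 = 1806336; √1806336 = 1344.
q = (−22 + 1344)/2 = 661, and p = q + 22 = 683.
Check: 661 · 683 = 451463.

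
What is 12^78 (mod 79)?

12^1 ≡ 12 (mod 79)
12^2 ≡ 12^2 = 144 ≡ 65 (mod 79)
12^4 ≡ 65^2 = 4225 ≡ 38 (mod 79)
12^8 ≡ 38^2 = 1444 ≡ 22 (mod 79)
12^16 ≡ 22^2 = 484 ≡ 10 (mod 79)
12^32 ≡ 10^2 = 100 ≡ 21 (mod 79)
12^64 ≡ 21^2 = 441 ≡ 46 (mod 79)
78 = 64 + 8 + 4 + 2 in binary powers of 2.
So 12^78 ≡ 46 · 22 · 38 · 65 ≡ 1 (mod 79).
Since the result is 1, base 12 gives no evidence that 79 is composite.

1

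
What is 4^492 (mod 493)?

103

4^1 ≡ 4 (mod 493)
4^2 ≡ 4^2 = 16 ≡ 16 (mod 493)
4^4 ≡ 16^2 = 256 ≡ 256 (mod 493)
4^8 ≡ 256^2 = 65536 ≡ 460 (mod 493)
4^16 ≡ 460^2 = 211600 ≡ 103 (mod 493)
4^32 ≡ 103^2 = 10609 ≡ 256 (mod 493)
4^64 ≡ 256^2 = 65536 ≡ 460 (mod 493)
4^128 ≡ 460^2 = 211600 ≡ 103 (mod 493)
4^256 ≡ 103^2 = 10609 ≡ 256 (mod 493)
492 = 256 + 128 + 64 + 32 + 8 + 4 in binary powers of 2.
So 4^492 ≡ 256 · 103 · 460 · 256 · 460 · 256 ≡ 103 (mod 493).
Since 103 ≠ 1, base 4 is a Fermat witness: 493 is composite.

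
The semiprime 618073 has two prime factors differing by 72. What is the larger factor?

Since p = q + 72, we have 618073 = q(q + 72), so q² + 72q − 618073 = 0.
Discriminant: 72² + 4·618073 = 5184 + 2472292 = 2477476; √2477476 = 1574.
q = (−72 + 1574)/2 = 751, and p = q + 72 = 823.
Check: 751 · 823 = 618073.

823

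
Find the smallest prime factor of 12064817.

12064817 is odd.
Digit sum 29, not divisible by 3.
Ends in 7: not divisible by 5.
7: 12064817 = 7·1723545 + 2
11: 12064817 = 11·1096801 + 6
13: 12064817 = 13·928062 + 11
17: 12064817 = 17·709695 + 2
19: 12064817 = 19·634990 + 7
23: 12064817 = 23·524557 + 6
29: 12064817 = 29·416028 + 5
31: 12064817 = 31·389187 + 20
37: 12064817 = 37·326076 + 5
41: 12064817 = 41·294263 + 34
43: 12064817 = 43·280577 + 6
47: 12064817 = 47·256698 + 11
53: 12064817 = 53·227638 + 3
59: 12064817 = 59·204488 + 25
61: 12064817 = 61·197783 + 54
67: 12064817 = 67·180071 + 60
71: 12064817 = 71·169927

71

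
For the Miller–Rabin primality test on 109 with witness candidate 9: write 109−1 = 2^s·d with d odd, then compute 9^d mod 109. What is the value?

1

109 − 1 = 108 = 2^2 · 27, so d = 27.
9^1 ≡ 9 (mod 109)
9^2 ≡ 9^2 = 81 ≡ 81 (mod 109)
9^4 ≡ 81^2 = 6561 ≡ 21 (mod 109)
9^8 ≡ 21^2 = 441 ≡ 5 (mod 109)
9^16 ≡ 5^2 = 25 ≡ 25 (mod 109)
27 = 16 + 8 + 2 + 1 in binary powers of 2.
So 9^27 ≡ 25 · 5 · 81 · 9 ≡ 1 (mod 109).
Since 9^d ≡ 1 (mod 109), base 9 does not prove 109 composite.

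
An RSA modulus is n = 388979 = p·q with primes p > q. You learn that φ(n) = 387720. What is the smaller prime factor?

541

φ(n) = (p−1)(q−1) = n − (p+q) + 1, so p + q = 388979 − 387720 + 1 = 1260.
p and q are the roots of t² − 1260t + 388979 = 0.
Discriminant: 1260² − 4·388979 = 1587600 − 1555916 = 31684; √31684 = 178.
q = (1260 − 178)/2 = 541, p = (1260 + 178)/2 = 719.
Check: 541 · 719 = 388979.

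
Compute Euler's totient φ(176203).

163944

Factor: 176203 = 23 · 47 · 163.
φ(176203) = (23−1) · (47−1) · (163−1) = 22 · 46 · 162 = 163944.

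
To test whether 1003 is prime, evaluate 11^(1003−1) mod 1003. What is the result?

661

11^1 ≡ 11 (mod 1003)
11^2 ≡ 11^2 = 121 ≡ 121 (mod 1003)
11^4 ≡ 121^2 = 14641 ≡ 599 (mod 1003)
11^8 ≡ 599^2 = 358801 ≡ 730 (mod 1003)
11^16 ≡ 730^2 = 532900 ≡ 307 (mod 1003)
11^32 ≡ 307^2 = 94249 ≡ 970 (mod 1003)
11^64 ≡ 970^2 = 940900 ≡ 86 (mod 1003)
11^128 ≡ 86^2 = 7396 ≡ 375 (mod 1003)
11^256 ≡ 375^2 = 140625 ≡ 205 (mod 1003)
11^512 ≡ 205^2 = 42025 ≡ 902 (mod 1003)
1002 = 512 + 256 + 128 + 64 + 32 + 8 + 2 in binary powers of 2.
So 11^1002 ≡ 902 · 205 · 375 · 86 · 970 · 730 · 121 ≡ 661 (mod 1003).
Since 661 ≠ 1, base 11 is a Fermat witness: 1003 is composite.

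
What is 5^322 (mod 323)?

263

5^1 ≡ 5 (mod 323)
5^2 ≡ 5^2 = 25 ≡ 25 (mod 323)
5^4 ≡ 25^2 = 625 ≡ 302 (mod 323)
5^8 ≡ 302^2 = 91204 ≡ 118 (mod 323)
5^16 ≡ 118^2 = 13924 ≡ 35 (mod 323)
5^32 ≡ 35^2 = 1225 ≡ 256 (mod 323)
5^64 ≡ 256^2 = 65536 ≡ 290 (mod 323)
5^128 ≡ 290^2 = 84100 ≡ 120 (mod 323)
5^256 ≡ 120^2 = 14400 ≡ 188 (mod 323)
322 = 256 + 64 + 2 in binary powers of 2.
So 5^322 ≡ 188 · 290 · 25 ≡ 263 (mod 323).
Since 263 ≠ 1, base 5 is a Fermat witness: 323 is composite.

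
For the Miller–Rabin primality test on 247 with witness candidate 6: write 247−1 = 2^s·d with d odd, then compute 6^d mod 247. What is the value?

247 − 1 = 246 = 2^1 · 123, so d = 123.
6^1 ≡ 6 (mod 247)
6^2 ≡ 6^2 = 36 ≡ 36 (mod 247)
6^4 ≡ 36^2 = 1296 ≡ 61 (mod 247)
6^8 ≡ 61^2 = 3721 ≡ 16 (mod 247)
6^16 ≡ 16^2 = 256 ≡ 9 (mod 247)
6^32 ≡ 9^2 = 81 ≡ 81 (mod 247)
6^64 ≡ 81^2 = 6561 ≡ 139 (mod 247)
123 = 64 + 32 + 16 + 8 + 2 + 1 in binary powers of 2.
So 6^123 ≡ 139 · 81 · 9 · 16 · 36 · 6 ≡ 125 (mod 247).
Squaring chain: 125; never reaches −1, so base 6 is a Miller–Rabin witness that 247 is composite.

125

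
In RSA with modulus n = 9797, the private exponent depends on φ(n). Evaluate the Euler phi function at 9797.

9600

Factor: 9797 = 97 · 101.
φ(9797) = (97−1) · (101−1) = 96 · 100 = 9600.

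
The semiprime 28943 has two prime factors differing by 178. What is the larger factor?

Since p = q + 178, we have 28943 = q(q + 178), so q² + 178q − 28943 = 0.
Discriminant: 178² + 4·28943 = 31684 + 115772 = 147456; √147456 = 384.
q = (−178 + 384)/2 = 103, and p = q + 178 = 281.
Check: 103 · 281 = 28943.

281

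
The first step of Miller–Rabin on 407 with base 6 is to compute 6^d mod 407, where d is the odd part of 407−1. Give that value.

216

407 − 1 = 406 = 2^1 · 203, so d = 203.
6^1 ≡ 6 (mod 407)
6^2 ≡ 6^2 = 36 ≡ 36 (mod 407)
6^4 ≡ 36^2 = 1296 ≡ 75 (mod 407)
6^8 ≡ 75^2 = 5625 ≡ 334 (mod 407)
6^16 ≡ 334^2 = 111556 ≡ 38 (mod 407)
6^32 ≡ 38^2 = 1444 ≡ 223 (mod 407)
6^64 ≡ 223^2 = 49729 ≡ 75 (mod 407)
6^128 ≡ 75^2 = 5625 ≡ 334 (mod 407)
203 = 128 + 64 + 8 + 2 + 1 in binary powers of 2.
So 6^203 ≡ 334 · 75 · 334 · 36 · 6 ≡ 216 (mod 407).
Squaring chain: 216; never reaches −1, so base 6 is a Miller–Rabin witness that 407 is composite.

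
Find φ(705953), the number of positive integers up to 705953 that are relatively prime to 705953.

680400

Factor: 705953 = 61 · 71 · 163.
φ(705953) = (61−1) · (71−1) · (163−1) = 60 · 70 · 162 = 680400.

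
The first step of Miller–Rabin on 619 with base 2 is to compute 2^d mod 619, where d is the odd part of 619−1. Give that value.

618

619 − 1 = 618 = 2^1 · 309, so d = 309.
2^1 ≡ 2 (mod 619)
2^2 ≡ 2^2 = 4 ≡ 4 (mod 619)
2^4 ≡ 4^2 = 16 ≡ 16 (mod 619)
2^8 ≡ 16^2 = 256 ≡ 256 (mod 619)
2^16 ≡ 256^2 = 65536 ≡ 541 (mod 619)
2^32 ≡ 541^2 = 292681 ≡ 513 (mod 619)
2^64 ≡ 513^2 = 263169 ≡ 94 (mod 619)
2^128 ≡ 94^2 = 8836 ≡ 170 (mod 619)
2^256 ≡ 170^2 = 28900 ≡ 426 (mod 619)
309 = 256 + 32 + 16 + 4 + 1 in binary powers of 2.
So 2^309 ≡ 426 · 513 · 541 · 16 · 2 ≡ 618 (mod 619).
Since 2^d ≡ 618 (mod 619), base 2 does not prove 619 composite.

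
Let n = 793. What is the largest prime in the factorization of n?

61

793 = 13 · 61
61 is prime.
So 793 = 13 · 61; the largest prime factor is 61.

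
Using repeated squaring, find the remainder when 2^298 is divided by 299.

2^1 ≡ 2 (mod 299)
2^2 ≡ 2^2 = 4 ≡ 4 (mod 299)
2^4 ≡ 4^2 = 16 ≡ 16 (mod 299)
2^8 ≡ 16^2 = 256 ≡ 256 (mod 299)
2^16 ≡ 256^2 = 65536 ≡ 55 (mod 299)
2^32 ≡ 55^2 = 3025 ≡ 35 (mod 299)
2^64 ≡ 35^2 = 1225 ≡ 29 (mod 299)
2^128 ≡ 29^2 = 841 ≡ 243 (mod 299)
2^256 ≡ 243^2 = 59049 ≡ 146 (mod 299)
298 = 256 + 32 + 8 + 2 in binary powers of 2.
So 2^298 ≡ 146 · 35 · 256 · 4 ≡ 140 (mod 299).
Since 140 ≠ 1, base 2 is a Fermat witness: 299 is composite.

140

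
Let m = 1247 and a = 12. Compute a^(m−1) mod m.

12^1 ≡ 12 (mod 1247)
12^2 ≡ 12^2 = 144 ≡ 144 (mod 1247)
12^4 ≡ 144^2 = 20736 ≡ 784 (mod 1247)
12^8 ≡ 784^2 = 614656 ≡ 1132 (mod 1247)
12^16 ≡ 1132^2 = 1281424 ≡ 755 (mod 1247)
12^32 ≡ 755^2 = 570025 ≡ 146 (mod 1247)
12^64 ≡ 146^2 = 21316 ≡ 117 (mod 1247)
12^128 ≡ 117^2 = 13689 ≡ 1219 (mod 1247)
12^256 ≡ 1219^2 = 1485961 ≡ 784 (mod 1247)
12^512 ≡ 784^2 = 614656 ≡ 1132 (mod 1247)
12^1024 ≡ 1132^2 = 1281424 ≡ 755 (mod 1247)
1246 = 1024 + 128 + 64 + 16 + 8 + 4 + 2 in binary powers of 2.
So 12^1246 ≡ 755 · 1219 · 117 · 755 · 1132 · 784 · 144 ≡ 608 (mod 1247).
Since 608 ≠ 1, base 12 is a Fermat witness: 1247 is composite.

608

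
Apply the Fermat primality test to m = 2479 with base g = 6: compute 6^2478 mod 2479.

6^1 ≡ 6 (mod 2479)
6^2 ≡ 6^2 = 36 ≡ 36 (mod 2479)
6^4 ≡ 36^2 = 1296 ≡ 1296 (mod 2479)
6^8 ≡ 1296^2 = 1679616 ≡ 1333 (mod 2479)
6^16 ≡ 1333^2 = 1776889 ≡ 1925 (mod 2479)
6^32 ≡ 1925^2 = 3705625 ≡ 1999 (mod 2479)
6^64 ≡ 1999^2 = 3996001 ≡ 2332 (mod 2479)
6^128 ≡ 2332^2 = 5438224 ≡ 1777 (mod 2479)
6^256 ≡ 1777^2 = 3157729 ≡ 1962 (mod 2479)
6^512 ≡ 1962^2 = 3849444 ≡ 2036 (mod 2479)
6^1024 ≡ 2036^2 = 4145296 ≡ 408 (mod 2479)
6^2048 ≡ 408^2 = 166464 ≡ 371 (mod 2479)
2478 = 2048 + 256 + 128 + 32 + 8 + 4 + 2 in binary powers of 2.
So 6^2478 ≡ 371 · 1962 · 1777 · 1999 · 1333 · 1296 · 36 ≡ 2293 (mod 2479).
Since 2293 ≠ 1, base 6 is a Fermat witness: 2479 is composite.

2293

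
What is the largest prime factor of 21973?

73

21973 = 7 · 3139
3139 = 43 · 73
73 is prime.
So 21973 = 7 · 43 · 73; the largest prime factor is 73.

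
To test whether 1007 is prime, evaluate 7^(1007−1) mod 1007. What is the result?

577

7^1 ≡ 7 (mod 1007)
7^2 ≡ 7^2 = 49 ≡ 49 (mod 1007)
7^4 ≡ 49^2 = 2401 ≡ 387 (mod 1007)
7^8 ≡ 387^2 = 149769 ≡ 733 (mod 1007)
7^16 ≡ 733^2 = 537289 ≡ 558 (mod 1007)
7^32 ≡ 558^2 = 311364 ≡ 201 (mod 1007)
7^64 ≡ 201^2 = 40401 ≡ 121 (mod 1007)
7^128 ≡ 121^2 = 14641 ≡ 543 (mod 1007)
7^256 ≡ 543^2 = 294849 ≡ 805 (mod 1007)
7^512 ≡ 805^2 = 648025 ≡ 524 (mod 1007)
1006 = 512 + 256 + 128 + 64 + 32 + 8 + 4 + 2 in binary powers of 2.
So 7^1006 ≡ 524 · 805 · 543 · 121 · 201 · 733 · 387 · 49 ≡ 577 (mod 1007).
Since 577 ≠ 1, base 7 is a Fermat witness: 1007 is composite.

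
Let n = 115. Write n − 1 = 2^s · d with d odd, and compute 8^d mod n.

115 − 1 = 114 = 2^1 · 57, so d = 57.
8^1 ≡ 8 (mod 115)
8^2 ≡ 8^2 = 64 ≡ 64 (mod 115)
8^4 ≡ 64^2 = 4096 ≡ 71 (mod 115)
8^8 ≡ 71^2 = 5041 ≡ 96 (mod 115)
8^16 ≡ 96^2 = 9216 ≡ 16 (mod 115)
8^32 ≡ 16^2 = 256 ≡ 26 (mod 115)
57 = 32 + 16 + 8 + 1 in binary powers of 2.
So 8^57 ≡ 26 · 16 · 96 · 8 ≡ 18 (mod 115).
Squaring chain: 18; never reaches −1, so base 8 is a Miller–Rabin witness that 115 is composite.

18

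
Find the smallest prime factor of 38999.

59

38999 is odd.
Digit sum 38, not divisible by 3.
Ends in 9: not divisible by 5.
7: 38999 = 7·5571 + 2
11: 38999 = 11·3545 + 4
13: 38999 = 13·2999 + 12
17: 38999 = 17·2294 + 1
19: 38999 = 19·2052 + 11
23: 38999 = 23·1695 + 14
29: 38999 = 29·1344 + 23
31: 38999 = 31·1258 + 1
37: 38999 = 37·1054 + 1
41: 38999 = 41·951 + 8
43: 38999 = 43·906 + 41
47: 38999 = 47·829 + 36
53: 38999 = 53·735 + 44
59: 38999 = 59·661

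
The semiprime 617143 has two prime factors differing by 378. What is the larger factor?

997

Since p = q + 378, we have 617143 = q(q + 378), so q² + 378q − 617143 = 0.
Discriminant: 378² + 4·617143 = 142884 + 2468572 = 2611456; √2611456 = 1616.
q = (−378 + 1616)/2 = 619, and p = q + 378 = 997.
Check: 619 · 997 = 617143.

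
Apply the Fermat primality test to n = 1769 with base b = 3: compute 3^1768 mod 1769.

3^1 ≡ 3 (mod 1769)
3^2 ≡ 3^2 = 9 ≡ 9 (mod 1769)
3^4 ≡ 9^2 = 81 ≡ 81 (mod 1769)
3^8 ≡ 81^2 = 6561 ≡ 1254 (mod 1769)
3^16 ≡ 1254^2 = 1572516 ≡ 1644 (mod 1769)
3^32 ≡ 1644^2 = 2702736 ≡ 1473 (mod 1769)
3^64 ≡ 1473^2 = 2169729 ≡ 935 (mod 1769)
3^128 ≡ 935^2 = 874225 ≡ 339 (mod 1769)
3^256 ≡ 339^2 = 114921 ≡ 1705 (mod 1769)
3^512 ≡ 1705^2 = 2907025 ≡ 558 (mod 1769)
3^1024 ≡ 558^2 = 311364 ≡ 20 (mod 1769)
1768 = 1024 + 512 + 128 + 64 + 32 + 8 in binary powers of 2.
So 3^1768 ≡ 20 · 558 · 339 · 935 · 1473 · 1254 ≡ 400 (mod 1769).
Since 400 ≠ 1, base 3 is a Fermat witness: 1769 is composite.

400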